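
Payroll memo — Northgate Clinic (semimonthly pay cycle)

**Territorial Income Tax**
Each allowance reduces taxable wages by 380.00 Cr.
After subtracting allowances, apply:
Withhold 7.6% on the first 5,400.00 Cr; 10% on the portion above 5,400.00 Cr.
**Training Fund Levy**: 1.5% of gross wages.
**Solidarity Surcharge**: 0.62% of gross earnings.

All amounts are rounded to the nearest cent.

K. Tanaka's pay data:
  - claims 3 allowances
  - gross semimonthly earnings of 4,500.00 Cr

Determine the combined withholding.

Territorial Income Tax: taxable = 4,500.00 Cr − 3×380.00 Cr = 3,360.00 Cr
  7.6% × 3,360.00 Cr = 255.36 Cr
Training Fund Levy: 1.5% × 4,500.00 Cr = 67.50 Cr
Solidarity Surcharge: 0.62% × 4,500.00 Cr = 27.90 Cr
Total: 255.36 Cr + 67.50 Cr + 27.90 Cr = 350.76 Cr

350.76 Cr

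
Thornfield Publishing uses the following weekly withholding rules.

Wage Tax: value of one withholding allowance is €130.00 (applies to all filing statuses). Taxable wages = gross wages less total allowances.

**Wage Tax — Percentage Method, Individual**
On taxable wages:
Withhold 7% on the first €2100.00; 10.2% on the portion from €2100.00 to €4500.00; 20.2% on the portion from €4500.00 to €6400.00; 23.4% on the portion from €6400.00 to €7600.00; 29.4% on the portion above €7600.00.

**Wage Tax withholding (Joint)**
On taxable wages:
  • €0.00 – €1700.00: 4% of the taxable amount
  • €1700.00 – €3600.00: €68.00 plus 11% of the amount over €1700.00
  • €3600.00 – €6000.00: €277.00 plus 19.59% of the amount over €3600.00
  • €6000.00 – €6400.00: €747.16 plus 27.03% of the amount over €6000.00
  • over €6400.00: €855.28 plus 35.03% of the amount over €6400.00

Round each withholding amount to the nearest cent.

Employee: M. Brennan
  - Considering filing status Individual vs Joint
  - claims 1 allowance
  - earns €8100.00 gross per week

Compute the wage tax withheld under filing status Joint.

Wage Tax (Joint): taxable = €8100.00 − 1×€130.00 = €7970.00
  €855.28 + 35.03% × (€7970.00 − €6400.00) = €855.28 + 35.03% × €1570.00 = €1405.25

€1405.25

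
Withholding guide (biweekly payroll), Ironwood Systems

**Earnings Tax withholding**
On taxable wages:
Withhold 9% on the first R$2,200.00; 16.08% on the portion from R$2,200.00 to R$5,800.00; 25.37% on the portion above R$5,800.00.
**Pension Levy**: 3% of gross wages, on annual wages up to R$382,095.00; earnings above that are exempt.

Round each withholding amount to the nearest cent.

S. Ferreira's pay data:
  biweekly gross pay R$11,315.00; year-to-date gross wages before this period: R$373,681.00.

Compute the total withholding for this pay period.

Earnings Tax: taxable = R$11,315.00
  R$776.88 + 25.37% × (R$11,315.00 − R$5,800.00) = R$776.88 + 25.37% × R$5,515.00 = R$2,176.04
Pension Levy: cap R$382,095.00 − YTD R$373,681.00 = R$8,414.00 subject; 3% × R$8,414.00 = R$252.42
Total: R$2,176.04 + R$252.42 = R$2,428.46

R$2,428.46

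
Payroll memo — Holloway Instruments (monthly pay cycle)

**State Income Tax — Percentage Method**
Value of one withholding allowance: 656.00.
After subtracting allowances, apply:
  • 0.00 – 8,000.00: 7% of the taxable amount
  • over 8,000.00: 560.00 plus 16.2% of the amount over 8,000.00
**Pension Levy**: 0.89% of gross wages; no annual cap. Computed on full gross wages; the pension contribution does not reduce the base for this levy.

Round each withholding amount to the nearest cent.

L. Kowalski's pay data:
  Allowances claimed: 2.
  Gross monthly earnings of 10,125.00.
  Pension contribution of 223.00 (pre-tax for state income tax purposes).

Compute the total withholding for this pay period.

745.69

State Income Tax: taxable = 10,125.00 − 223.00 − 2×656.00 = 8,590.00
  560.00 + 16.2% × (8,590.00 − 8,000.00) = 560.00 + 16.2% × 590.00 = 655.58
Pension Levy: 0.89% × 10,125.00 = 90.11
Total: 655.58 + 90.11 = 745.69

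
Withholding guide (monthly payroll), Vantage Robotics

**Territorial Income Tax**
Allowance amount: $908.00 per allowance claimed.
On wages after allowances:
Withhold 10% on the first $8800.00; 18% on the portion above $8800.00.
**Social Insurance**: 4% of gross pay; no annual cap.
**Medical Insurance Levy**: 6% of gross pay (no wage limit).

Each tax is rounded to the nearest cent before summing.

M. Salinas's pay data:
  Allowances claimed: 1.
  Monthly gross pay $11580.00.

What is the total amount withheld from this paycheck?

$2374.96

Territorial Income Tax: taxable = $11580.00 − 1×$908.00 = $10672.00
  $880.00 + 18% × ($10672.00 − $8800.00) = $880.00 + 18% × $1872.00 = $1216.96
Social Insurance: 4% × $11580.00 = $463.20
Medical Insurance Levy: 6% × $11580.00 = $694.80
Total: $1216.96 + $463.20 + $694.80 = $2374.96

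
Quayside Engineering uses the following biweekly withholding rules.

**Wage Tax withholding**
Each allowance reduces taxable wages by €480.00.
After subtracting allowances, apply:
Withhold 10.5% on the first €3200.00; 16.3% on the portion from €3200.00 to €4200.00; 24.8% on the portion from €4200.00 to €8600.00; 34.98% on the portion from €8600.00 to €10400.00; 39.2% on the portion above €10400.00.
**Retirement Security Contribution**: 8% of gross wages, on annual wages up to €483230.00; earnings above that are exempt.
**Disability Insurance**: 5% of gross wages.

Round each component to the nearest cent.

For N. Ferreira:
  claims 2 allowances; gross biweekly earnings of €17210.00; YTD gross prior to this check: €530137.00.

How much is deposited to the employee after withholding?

€11836.46

Wage Tax: taxable = €17210.00 − 2×€480.00 = €16250.00
  €2219.84 + 39.2% × (€16250.00 − €10400.00) = €2219.84 + 39.2% × €5850.00 = €4513.04
Retirement Security Contribution: YTD €530137.00 ≥ cap €483230.00 → €0.00
Disability Insurance: 5% × €17210.00 = €860.50
Total withheld: €4513.04 + €0.00 + €860.50 = €5373.54
Net pay: €17210.00 − €5373.54 = €11836.46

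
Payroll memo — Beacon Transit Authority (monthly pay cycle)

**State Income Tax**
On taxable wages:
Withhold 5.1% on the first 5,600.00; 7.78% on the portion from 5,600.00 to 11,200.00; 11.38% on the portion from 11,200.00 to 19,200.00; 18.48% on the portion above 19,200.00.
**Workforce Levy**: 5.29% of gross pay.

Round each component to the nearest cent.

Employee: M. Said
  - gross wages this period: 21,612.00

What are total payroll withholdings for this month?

State Income Tax: taxable = 21,612.00
  1,631.68 + 18.48% × (21,612.00 − 19,200.00) = 1,631.68 + 18.48% × 2,412.00 = 2,077.42
Workforce Levy: 5.29% × 21,612.00 = 1,143.27
Total: 2,077.42 + 1,143.27 = 3,220.69

3,220.69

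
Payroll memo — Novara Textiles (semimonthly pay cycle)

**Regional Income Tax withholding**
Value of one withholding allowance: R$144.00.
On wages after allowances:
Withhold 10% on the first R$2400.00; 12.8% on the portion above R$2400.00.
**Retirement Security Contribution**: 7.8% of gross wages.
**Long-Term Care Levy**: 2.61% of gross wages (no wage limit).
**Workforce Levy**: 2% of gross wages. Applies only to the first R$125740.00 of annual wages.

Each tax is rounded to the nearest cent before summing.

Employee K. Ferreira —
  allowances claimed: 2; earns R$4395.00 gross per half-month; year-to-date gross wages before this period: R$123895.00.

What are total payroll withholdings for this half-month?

Regional Income Tax: taxable = R$4395.00 − 2×R$144.00 = R$4107.00
  R$240.00 + 12.8% × (R$4107.00 − R$2400.00) = R$240.00 + 12.8% × R$1707.00 = R$458.50
Retirement Security Contribution: 7.8% × R$4395.00 = R$342.81
Long-Term Care Levy: 2.61% × R$4395.00 = R$114.71
Workforce Levy: cap R$125740.00 − YTD R$123895.00 = R$1845.00 subject; 2% × R$1845.00 = R$36.90
Total: R$458.50 + R$342.81 + R$114.71 + R$36.90 = R$952.92

R$952.92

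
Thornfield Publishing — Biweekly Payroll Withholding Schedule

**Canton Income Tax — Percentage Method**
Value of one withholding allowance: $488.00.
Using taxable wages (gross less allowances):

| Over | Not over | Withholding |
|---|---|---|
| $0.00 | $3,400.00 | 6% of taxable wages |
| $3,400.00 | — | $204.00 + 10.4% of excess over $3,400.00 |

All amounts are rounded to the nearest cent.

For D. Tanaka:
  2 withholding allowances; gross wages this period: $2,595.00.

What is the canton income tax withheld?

$97.14

Canton Income Tax: taxable = $2,595.00 − 2×$488.00 = $1,619.00
  6% × $1,619.00 = $97.14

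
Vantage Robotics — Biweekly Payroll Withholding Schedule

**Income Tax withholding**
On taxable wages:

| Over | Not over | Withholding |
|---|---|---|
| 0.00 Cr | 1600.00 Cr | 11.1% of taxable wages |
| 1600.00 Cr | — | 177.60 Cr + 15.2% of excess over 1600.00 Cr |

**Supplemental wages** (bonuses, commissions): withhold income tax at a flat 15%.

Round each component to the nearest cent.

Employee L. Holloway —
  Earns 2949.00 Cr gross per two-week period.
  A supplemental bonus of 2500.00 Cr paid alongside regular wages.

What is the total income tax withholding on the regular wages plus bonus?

Income Tax: taxable = 2949.00 Cr
  177.60 Cr + 15.2% × (2949.00 Cr − 1600.00 Cr) = 177.60 Cr + 15.2% × 1349.00 Cr = 382.65 Cr
Supplemental (15% flat on bonus): 15% × 2500.00 Cr = 375.00 Cr
Total income tax: 382.65 Cr + 375.00 Cr = 757.65 Cr

757.65 Cr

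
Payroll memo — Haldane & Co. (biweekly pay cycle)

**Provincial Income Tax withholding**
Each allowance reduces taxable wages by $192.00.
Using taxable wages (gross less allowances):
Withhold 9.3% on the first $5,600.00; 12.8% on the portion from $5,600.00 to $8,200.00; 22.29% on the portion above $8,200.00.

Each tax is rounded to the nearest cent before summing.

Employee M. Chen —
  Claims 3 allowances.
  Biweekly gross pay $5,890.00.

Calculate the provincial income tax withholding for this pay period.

$494.20

Provincial Income Tax: taxable = $5,890.00 − 3×$192.00 = $5,314.00
  9.3% × $5,314.00 = $494.20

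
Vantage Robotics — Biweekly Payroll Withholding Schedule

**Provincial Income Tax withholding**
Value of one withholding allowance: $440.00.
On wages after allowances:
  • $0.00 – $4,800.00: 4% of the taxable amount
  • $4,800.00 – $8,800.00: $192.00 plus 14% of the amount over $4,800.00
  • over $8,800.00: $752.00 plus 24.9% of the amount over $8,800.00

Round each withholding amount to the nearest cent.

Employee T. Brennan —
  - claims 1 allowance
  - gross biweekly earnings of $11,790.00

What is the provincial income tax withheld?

$1,386.95

Provincial Income Tax: taxable = $11,790.00 − 1×$440.00 = $11,350.00
  $752.00 + 24.9% × ($11,350.00 − $8,800.00) = $752.00 + 24.9% × $2,550.00 = $1,386.95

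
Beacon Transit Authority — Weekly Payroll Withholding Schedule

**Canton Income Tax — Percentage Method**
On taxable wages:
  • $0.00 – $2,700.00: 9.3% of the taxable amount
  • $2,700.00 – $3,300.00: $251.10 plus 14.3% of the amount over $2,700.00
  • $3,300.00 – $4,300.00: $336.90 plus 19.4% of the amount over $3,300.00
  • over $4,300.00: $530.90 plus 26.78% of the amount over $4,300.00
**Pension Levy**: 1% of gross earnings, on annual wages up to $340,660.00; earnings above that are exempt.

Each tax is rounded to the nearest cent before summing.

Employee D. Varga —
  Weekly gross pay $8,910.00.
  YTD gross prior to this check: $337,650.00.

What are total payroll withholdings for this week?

$1,795.56

Canton Income Tax: taxable = $8,910.00
  $530.90 + 26.78% × ($8,910.00 − $4,300.00) = $530.90 + 26.78% × $4,610.00 = $1,765.46
Pension Levy: cap $340,660.00 − YTD $337,650.00 = $3,010.00 subject; 1% × $3,010.00 = $30.10
Total: $1,765.46 + $30.10 = $1,795.56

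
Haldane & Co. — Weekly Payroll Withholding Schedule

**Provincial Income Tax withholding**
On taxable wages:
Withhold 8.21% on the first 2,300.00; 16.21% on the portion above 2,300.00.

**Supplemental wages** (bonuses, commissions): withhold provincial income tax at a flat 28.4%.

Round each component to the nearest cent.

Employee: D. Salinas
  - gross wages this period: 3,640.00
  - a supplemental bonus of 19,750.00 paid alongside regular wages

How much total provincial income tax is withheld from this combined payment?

6,015.04

Provincial Income Tax: taxable = 3,640.00
  188.83 + 16.21% × (3,640.00 − 2,300.00) = 188.83 + 16.21% × 1,340.00 = 406.04
Supplemental (28.4% flat on bonus): 28.4% × 19,750.00 = 5,609.00
Total provincial income tax: 406.04 + 5,609.00 = 6,015.04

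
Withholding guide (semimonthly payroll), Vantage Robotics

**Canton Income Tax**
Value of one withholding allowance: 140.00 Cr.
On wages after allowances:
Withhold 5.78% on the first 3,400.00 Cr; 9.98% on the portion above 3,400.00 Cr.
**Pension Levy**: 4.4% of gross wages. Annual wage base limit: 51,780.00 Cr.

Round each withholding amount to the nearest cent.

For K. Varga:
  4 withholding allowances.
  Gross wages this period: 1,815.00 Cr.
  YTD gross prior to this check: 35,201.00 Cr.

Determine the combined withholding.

152.40 Cr

Canton Income Tax: taxable = 1,815.00 Cr − 4×140.00 Cr = 1,255.00 Cr
  5.78% × 1,255.00 Cr = 72.54 Cr
Pension Levy: 4.4% × 1,815.00 Cr = 79.86 Cr
Total: 72.54 Cr + 79.86 Cr = 152.40 Cr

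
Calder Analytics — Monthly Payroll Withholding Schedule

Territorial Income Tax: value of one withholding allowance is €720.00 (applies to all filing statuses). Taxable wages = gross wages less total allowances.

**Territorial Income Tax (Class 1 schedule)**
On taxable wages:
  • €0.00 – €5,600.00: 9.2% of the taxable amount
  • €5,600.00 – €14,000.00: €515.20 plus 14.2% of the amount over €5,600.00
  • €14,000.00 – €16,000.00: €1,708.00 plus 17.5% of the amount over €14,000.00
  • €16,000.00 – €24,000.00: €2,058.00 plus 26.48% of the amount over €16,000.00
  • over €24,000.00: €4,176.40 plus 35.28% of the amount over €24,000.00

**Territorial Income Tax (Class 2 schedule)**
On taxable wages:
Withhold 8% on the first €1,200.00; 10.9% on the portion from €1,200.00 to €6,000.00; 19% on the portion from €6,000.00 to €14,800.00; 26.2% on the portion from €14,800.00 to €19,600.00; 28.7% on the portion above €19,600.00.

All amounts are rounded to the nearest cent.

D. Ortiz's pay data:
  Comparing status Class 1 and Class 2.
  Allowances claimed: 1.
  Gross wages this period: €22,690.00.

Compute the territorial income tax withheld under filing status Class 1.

€3,638.86

Territorial Income Tax (Class 1): taxable = €22,690.00 − 1×€720.00 = €21,970.00
  €2,058.00 + 26.48% × (€21,970.00 − €16,000.00) = €2,058.00 + 26.48% × €5,970.00 = €3,638.86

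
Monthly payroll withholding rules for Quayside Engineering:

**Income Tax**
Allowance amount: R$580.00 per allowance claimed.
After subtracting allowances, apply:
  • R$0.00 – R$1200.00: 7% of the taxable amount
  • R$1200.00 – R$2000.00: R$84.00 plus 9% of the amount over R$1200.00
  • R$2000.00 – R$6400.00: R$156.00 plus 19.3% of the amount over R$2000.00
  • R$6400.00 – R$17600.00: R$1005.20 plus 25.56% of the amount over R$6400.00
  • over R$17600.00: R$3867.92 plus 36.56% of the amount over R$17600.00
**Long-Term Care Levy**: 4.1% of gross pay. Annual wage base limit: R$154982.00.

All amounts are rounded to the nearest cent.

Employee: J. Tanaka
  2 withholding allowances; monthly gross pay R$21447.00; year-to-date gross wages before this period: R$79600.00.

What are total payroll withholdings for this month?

Income Tax: taxable = R$21447.00 − 2×R$580.00 = R$20287.00
  R$3867.92 + 36.56% × (R$20287.00 − R$17600.00) = R$3867.92 + 36.56% × R$2687.00 = R$4850.29
Long-Term Care Levy: 4.1% × R$21447.00 = R$879.33
Total: R$4850.29 + R$879.33 = R$5729.62

R$5729.62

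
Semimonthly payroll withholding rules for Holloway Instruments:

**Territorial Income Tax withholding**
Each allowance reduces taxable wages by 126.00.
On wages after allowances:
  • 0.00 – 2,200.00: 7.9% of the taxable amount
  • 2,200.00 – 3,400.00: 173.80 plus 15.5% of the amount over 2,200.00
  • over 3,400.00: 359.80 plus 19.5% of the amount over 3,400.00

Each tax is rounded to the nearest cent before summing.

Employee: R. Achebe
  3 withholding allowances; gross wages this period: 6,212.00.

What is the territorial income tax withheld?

Territorial Income Tax: taxable = 6,212.00 − 3×126.00 = 5,834.00
  359.80 + 19.5% × (5,834.00 − 3,400.00) = 359.80 + 19.5% × 2,434.00 = 834.43

834.43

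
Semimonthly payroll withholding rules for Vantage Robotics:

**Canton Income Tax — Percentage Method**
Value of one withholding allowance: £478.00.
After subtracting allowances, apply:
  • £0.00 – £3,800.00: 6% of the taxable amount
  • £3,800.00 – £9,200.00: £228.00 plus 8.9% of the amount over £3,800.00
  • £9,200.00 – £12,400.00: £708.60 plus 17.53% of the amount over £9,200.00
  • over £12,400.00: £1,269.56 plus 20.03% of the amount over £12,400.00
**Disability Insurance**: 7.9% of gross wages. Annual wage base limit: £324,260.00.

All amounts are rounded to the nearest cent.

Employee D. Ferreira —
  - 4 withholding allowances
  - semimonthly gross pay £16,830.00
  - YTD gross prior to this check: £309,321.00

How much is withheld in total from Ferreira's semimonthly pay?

£2,954.10

Canton Income Tax: taxable = £16,830.00 − 4×£478.00 = £14,918.00
  £1,269.56 + 20.03% × (£14,918.00 − £12,400.00) = £1,269.56 + 20.03% × £2,518.00 = £1,773.92
Disability Insurance: cap £324,260.00 − YTD £309,321.00 = £14,939.00 subject; 7.9% × £14,939.00 = £1,180.18
Total: £1,773.92 + £1,180.18 = £2,954.10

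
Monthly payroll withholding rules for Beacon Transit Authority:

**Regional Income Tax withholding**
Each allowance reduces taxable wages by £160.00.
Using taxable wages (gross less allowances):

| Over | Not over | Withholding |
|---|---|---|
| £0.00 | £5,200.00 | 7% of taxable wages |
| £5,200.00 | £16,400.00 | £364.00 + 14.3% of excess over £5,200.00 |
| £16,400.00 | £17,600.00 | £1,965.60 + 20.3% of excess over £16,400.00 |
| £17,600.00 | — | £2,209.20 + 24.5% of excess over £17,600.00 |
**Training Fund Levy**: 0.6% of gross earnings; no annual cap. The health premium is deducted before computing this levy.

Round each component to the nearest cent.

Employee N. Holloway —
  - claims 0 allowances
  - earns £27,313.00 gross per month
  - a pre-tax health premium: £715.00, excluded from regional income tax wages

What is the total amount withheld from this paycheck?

Regional Income Tax: taxable = £27,313.00 − £715.00 = £26,598.00
  £2,209.20 + 24.5% × (£26,598.00 − £17,600.00) = £2,209.20 + 24.5% × £8,998.00 = £4,413.71
Training Fund Levy: 0.6% × £26,598.00 = £159.59
Total: £4,413.71 + £159.59 = £4,573.30

£4,573.30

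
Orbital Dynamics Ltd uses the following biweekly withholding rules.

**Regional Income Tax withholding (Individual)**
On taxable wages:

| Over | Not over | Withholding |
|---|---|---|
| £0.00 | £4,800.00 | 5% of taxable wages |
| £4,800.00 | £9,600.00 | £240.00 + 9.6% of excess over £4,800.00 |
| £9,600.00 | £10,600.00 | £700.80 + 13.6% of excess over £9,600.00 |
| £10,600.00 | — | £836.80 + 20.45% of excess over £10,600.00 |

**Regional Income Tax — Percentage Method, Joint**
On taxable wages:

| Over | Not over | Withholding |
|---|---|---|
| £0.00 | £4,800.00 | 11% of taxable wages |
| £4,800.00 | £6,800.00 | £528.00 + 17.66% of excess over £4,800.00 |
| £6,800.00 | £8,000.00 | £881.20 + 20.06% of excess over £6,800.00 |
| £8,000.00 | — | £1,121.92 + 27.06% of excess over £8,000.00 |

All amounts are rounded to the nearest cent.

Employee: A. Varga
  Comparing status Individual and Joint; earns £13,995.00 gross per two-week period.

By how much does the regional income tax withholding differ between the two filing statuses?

Regional Income Tax (Individual): taxable = £13,995.00
  £836.80 + 20.45% × (£13,995.00 − £10,600.00) = £836.80 + 20.45% × £3,395.00 = £1,531.08
Regional Income Tax (Joint): taxable = £13,995.00
  £1,121.92 + 27.06% × (£13,995.00 − £8,000.00) = £1,121.92 + 27.06% × £5,995.00 = £2,744.17
Difference: |£1,531.08 − £2,744.17| = £1,213.09 (higher under Joint)

£1,213.09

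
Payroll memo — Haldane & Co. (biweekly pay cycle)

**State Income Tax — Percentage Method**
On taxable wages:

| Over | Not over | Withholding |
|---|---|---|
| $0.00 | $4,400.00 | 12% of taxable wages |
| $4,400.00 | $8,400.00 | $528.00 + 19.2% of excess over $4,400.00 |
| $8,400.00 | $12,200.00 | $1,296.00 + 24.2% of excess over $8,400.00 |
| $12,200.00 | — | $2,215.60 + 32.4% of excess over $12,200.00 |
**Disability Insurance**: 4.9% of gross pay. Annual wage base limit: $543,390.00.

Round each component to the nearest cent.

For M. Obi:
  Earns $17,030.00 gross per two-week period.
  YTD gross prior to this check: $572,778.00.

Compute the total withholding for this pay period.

State Income Tax: taxable = $17,030.00
  $2,215.60 + 32.4% × ($17,030.00 − $12,200.00) = $2,215.60 + 32.4% × $4,830.00 = $3,780.52
Disability Insurance: YTD $572,778.00 ≥ cap $543,390.00 → $0.00
Total: $3,780.52 + $0.00 = $3,780.52

$3,780.52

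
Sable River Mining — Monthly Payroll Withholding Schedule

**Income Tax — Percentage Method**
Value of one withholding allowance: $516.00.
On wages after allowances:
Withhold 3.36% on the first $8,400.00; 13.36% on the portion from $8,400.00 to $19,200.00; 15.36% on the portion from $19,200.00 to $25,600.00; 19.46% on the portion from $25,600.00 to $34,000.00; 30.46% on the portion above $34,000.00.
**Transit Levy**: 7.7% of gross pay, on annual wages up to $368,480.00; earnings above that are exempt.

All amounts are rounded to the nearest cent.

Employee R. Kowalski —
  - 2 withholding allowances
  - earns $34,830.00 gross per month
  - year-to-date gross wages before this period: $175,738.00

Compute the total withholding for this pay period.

Income Tax: taxable = $34,830.00 − 2×$516.00 = $33,798.00
  $2,708.16 + 19.46% × ($33,798.00 − $25,600.00) = $2,708.16 + 19.46% × $8,198.00 = $4,303.49
Transit Levy: 7.7% × $34,830.00 = $2,681.91
Total: $4,303.49 + $2,681.91 = $6,985.40

$6,985.40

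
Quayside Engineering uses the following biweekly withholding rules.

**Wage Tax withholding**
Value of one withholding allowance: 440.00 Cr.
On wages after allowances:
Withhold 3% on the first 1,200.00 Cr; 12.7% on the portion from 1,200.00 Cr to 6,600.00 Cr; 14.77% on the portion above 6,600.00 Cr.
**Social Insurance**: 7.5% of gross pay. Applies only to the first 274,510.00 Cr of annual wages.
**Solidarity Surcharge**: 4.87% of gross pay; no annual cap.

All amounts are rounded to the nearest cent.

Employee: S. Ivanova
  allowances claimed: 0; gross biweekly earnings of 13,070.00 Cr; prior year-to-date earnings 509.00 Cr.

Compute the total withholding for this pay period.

Wage Tax: taxable = 13,070.00 Cr
  721.80 Cr + 14.77% × (13,070.00 Cr − 6,600.00 Cr) = 721.80 Cr + 14.77% × 6,470.00 Cr = 1,677.42 Cr
Social Insurance: 7.5% × 13,070.00 Cr = 980.25 Cr
Solidarity Surcharge: 4.87% × 13,070.00 Cr = 636.51 Cr
Total: 1,677.42 Cr + 980.25 Cr + 636.51 Cr = 3,294.18 Cr

3,294.18 Cr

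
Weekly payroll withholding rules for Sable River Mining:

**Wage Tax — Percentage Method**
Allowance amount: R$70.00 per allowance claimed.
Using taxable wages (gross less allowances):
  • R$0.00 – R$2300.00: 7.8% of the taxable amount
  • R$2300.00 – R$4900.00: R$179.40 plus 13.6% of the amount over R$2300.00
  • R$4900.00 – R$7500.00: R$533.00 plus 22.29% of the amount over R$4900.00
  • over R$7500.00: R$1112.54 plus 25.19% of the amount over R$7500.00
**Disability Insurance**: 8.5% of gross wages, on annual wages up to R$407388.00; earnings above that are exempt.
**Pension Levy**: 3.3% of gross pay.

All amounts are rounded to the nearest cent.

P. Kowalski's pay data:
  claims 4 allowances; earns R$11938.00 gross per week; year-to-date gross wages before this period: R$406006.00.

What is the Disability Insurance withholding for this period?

R$117.47

Disability Insurance: cap R$407388.00 − YTD R$406006.00 = R$1382.00 subject; 8.5% × R$1382.00 = R$117.47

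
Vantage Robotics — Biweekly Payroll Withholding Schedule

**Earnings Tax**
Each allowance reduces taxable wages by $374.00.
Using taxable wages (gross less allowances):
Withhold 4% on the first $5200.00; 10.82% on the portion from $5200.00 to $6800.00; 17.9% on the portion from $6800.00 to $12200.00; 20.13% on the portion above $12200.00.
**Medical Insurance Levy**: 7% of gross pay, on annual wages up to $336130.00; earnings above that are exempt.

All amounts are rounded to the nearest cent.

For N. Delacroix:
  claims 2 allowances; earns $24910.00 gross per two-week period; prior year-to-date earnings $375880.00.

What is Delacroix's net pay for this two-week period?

$21154.33

Earnings Tax: taxable = $24910.00 − 2×$374.00 = $24162.00
  $1347.72 + 20.13% × ($24162.00 − $12200.00) = $1347.72 + 20.13% × $11962.00 = $3755.67
Medical Insurance Levy: YTD $375880.00 ≥ cap $336130.00 → $0.00
Total withheld: $3755.67 + $0.00 = $3755.67
Net pay: $24910.00 − $3755.67 = $21154.33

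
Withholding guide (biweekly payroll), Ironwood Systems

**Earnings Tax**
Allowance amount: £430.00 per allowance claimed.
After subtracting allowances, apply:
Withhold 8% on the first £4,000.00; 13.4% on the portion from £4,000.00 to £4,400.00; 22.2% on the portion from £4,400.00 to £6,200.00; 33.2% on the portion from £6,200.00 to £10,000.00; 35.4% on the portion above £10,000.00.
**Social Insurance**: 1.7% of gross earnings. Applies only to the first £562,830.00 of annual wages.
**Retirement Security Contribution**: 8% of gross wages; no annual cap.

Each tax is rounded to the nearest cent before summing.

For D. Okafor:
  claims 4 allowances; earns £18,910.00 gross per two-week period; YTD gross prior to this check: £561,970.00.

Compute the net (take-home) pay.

£12,802.52

Earnings Tax: taxable = £18,910.00 − 4×£430.00 = £17,190.00
  £2,034.80 + 35.4% × (£17,190.00 − £10,000.00) = £2,034.80 + 35.4% × £7,190.00 = £4,580.06
Social Insurance: cap £562,830.00 − YTD £561,970.00 = £860.00 subject; 1.7% × £860.00 = £14.62
Retirement Security Contribution: 8% × £18,910.00 = £1,512.80
Total withheld: £4,580.06 + £14.62 + £1,512.80 = £6,107.48
Net pay: £18,910.00 − £6,107.48 = £12,802.52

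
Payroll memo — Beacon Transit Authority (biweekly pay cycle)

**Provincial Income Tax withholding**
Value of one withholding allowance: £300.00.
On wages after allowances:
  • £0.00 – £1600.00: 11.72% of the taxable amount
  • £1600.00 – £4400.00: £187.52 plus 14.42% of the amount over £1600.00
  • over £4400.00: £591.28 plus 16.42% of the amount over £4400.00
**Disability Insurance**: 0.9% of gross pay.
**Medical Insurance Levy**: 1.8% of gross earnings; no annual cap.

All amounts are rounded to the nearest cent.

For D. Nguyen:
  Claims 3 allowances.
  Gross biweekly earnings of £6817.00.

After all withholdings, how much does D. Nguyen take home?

£5792.57

Provincial Income Tax: taxable = £6817.00 − 3×£300.00 = £5917.00
  £591.28 + 16.42% × (£5917.00 − £4400.00) = £591.28 + 16.42% × £1517.00 = £840.37
Disability Insurance: 0.9% × £6817.00 = £61.35
Medical Insurance Levy: 1.8% × £6817.00 = £122.71
Total withheld: £840.37 + £61.35 + £122.71 = £1024.43
Net pay: £6817.00 − £1024.43 = £5792.57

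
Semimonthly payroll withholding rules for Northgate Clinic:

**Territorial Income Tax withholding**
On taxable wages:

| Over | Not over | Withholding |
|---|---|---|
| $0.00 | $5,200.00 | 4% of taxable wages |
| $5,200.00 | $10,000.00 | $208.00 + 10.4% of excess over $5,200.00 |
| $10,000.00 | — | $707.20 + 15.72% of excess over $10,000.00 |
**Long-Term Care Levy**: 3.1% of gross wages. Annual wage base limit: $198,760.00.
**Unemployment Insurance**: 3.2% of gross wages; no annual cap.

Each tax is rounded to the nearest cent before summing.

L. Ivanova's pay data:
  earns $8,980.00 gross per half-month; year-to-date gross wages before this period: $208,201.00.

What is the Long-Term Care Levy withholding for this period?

$0.00

Long-Term Care Levy: YTD $208,201.00 ≥ cap $198,760.00 → $0.00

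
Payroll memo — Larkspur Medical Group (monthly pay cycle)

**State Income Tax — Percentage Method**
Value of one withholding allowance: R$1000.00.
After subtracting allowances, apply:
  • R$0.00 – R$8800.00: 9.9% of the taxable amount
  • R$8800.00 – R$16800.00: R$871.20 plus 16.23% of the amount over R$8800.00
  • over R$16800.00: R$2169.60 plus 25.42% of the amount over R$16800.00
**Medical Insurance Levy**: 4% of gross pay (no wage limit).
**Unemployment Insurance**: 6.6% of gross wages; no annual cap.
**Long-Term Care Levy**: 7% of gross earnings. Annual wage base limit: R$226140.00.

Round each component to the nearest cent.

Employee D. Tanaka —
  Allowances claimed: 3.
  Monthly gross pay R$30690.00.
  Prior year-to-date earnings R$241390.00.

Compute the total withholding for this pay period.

State Income Tax: taxable = R$30690.00 − 3×R$1000.00 = R$27690.00
  R$2169.60 + 25.42% × (R$27690.00 − R$16800.00) = R$2169.60 + 25.42% × R$10890.00 = R$4937.84
Medical Insurance Levy: 4% × R$30690.00 = R$1227.60
Unemployment Insurance: 6.6% × R$30690.00 = R$2025.54
Long-Term Care Levy: YTD R$241390.00 ≥ cap R$226140.00 → R$0.00
Total: R$4937.84 + R$1227.60 + R$2025.54 + R$0.00 = R$8190.98

R$8190.98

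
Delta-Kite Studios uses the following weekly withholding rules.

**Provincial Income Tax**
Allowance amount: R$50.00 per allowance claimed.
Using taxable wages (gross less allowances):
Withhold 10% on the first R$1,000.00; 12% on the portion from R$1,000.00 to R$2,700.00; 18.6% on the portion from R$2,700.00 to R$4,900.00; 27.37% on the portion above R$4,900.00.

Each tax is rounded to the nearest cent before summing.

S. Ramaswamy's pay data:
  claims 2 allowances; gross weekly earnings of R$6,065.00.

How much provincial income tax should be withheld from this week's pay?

Provincial Income Tax: taxable = R$6,065.00 − 2×R$50.00 = R$5,965.00
  R$713.20 + 27.37% × (R$5,965.00 − R$4,900.00) = R$713.20 + 27.37% × R$1,065.00 = R$1,004.69

R$1,004.69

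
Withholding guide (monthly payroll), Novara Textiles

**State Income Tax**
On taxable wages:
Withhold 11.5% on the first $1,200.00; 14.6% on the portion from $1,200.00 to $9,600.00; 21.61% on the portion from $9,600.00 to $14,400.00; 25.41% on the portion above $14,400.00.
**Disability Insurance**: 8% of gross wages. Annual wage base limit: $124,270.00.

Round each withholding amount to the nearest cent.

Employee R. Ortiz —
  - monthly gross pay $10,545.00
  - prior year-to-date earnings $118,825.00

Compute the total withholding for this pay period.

$2,004.21

State Income Tax: taxable = $10,545.00
  $1,364.40 + 21.61% × ($10,545.00 − $9,600.00) = $1,364.40 + 21.61% × $945.00 = $1,568.61
Disability Insurance: cap $124,270.00 − YTD $118,825.00 = $5,445.00 subject; 8% × $5,445.00 = $435.60
Total: $1,568.61 + $435.60 = $2,004.21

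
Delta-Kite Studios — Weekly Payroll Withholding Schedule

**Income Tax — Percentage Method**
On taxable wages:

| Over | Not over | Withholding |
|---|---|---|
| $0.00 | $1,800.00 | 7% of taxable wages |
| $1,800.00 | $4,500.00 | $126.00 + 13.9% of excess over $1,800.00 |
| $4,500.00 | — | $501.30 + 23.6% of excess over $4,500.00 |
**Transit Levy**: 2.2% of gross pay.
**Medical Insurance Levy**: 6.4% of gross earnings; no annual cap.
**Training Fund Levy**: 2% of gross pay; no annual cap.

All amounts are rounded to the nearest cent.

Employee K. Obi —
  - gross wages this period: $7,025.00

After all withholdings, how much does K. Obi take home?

$5,183.15

Income Tax: taxable = $7,025.00
  $501.30 + 23.6% × ($7,025.00 − $4,500.00) = $501.30 + 23.6% × $2,525.00 = $1,097.20
Transit Levy: 2.2% × $7,025.00 = $154.55
Medical Insurance Levy: 6.4% × $7,025.00 = $449.60
Training Fund Levy: 2% × $7,025.00 = $140.50
Total withheld: $1,097.20 + $154.55 + $449.60 + $140.50 = $1,841.85
Net pay: $7,025.00 − $1,841.85 = $5,183.15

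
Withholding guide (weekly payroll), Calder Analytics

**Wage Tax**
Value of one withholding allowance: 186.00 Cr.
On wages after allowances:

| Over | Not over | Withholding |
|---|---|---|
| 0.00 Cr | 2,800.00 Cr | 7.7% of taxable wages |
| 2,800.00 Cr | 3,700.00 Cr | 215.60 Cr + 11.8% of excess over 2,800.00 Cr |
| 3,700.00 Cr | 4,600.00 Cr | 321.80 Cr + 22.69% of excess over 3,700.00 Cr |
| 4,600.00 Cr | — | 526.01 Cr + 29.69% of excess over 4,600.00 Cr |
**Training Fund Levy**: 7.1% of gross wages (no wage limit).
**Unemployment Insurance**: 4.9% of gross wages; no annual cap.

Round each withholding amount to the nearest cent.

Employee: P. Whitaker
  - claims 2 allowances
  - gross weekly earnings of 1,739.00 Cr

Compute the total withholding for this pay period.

313.94 Cr

Wage Tax: taxable = 1,739.00 Cr − 2×186.00 Cr = 1,367.00 Cr
  7.7% × 1,367.00 Cr = 105.26 Cr
Training Fund Levy: 7.1% × 1,739.00 Cr = 123.47 Cr
Unemployment Insurance: 4.9% × 1,739.00 Cr = 85.21 Cr
Total: 105.26 Cr + 123.47 Cr + 85.21 Cr = 313.94 Cr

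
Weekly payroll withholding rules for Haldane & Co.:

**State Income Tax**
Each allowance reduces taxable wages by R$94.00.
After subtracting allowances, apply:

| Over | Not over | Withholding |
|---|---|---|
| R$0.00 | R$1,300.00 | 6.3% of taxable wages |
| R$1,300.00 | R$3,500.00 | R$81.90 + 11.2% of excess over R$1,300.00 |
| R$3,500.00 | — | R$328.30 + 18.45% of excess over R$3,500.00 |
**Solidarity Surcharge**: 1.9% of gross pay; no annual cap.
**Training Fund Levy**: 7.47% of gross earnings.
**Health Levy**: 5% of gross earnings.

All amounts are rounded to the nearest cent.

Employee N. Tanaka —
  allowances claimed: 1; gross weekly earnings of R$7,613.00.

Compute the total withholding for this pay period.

State Income Tax: taxable = R$7,613.00 − 1×R$94.00 = R$7,519.00
  R$328.30 + 18.45% × (R$7,519.00 − R$3,500.00) = R$328.30 + 18.45% × R$4,019.00 = R$1,069.81
Solidarity Surcharge: 1.9% × R$7,613.00 = R$144.65
Training Fund Levy: 7.47% × R$7,613.00 = R$568.69
Health Levy: 5% × R$7,613.00 = R$380.65
Total: R$1,069.81 + R$144.65 + R$568.69 + R$380.65 = R$2,163.80

R$2,163.80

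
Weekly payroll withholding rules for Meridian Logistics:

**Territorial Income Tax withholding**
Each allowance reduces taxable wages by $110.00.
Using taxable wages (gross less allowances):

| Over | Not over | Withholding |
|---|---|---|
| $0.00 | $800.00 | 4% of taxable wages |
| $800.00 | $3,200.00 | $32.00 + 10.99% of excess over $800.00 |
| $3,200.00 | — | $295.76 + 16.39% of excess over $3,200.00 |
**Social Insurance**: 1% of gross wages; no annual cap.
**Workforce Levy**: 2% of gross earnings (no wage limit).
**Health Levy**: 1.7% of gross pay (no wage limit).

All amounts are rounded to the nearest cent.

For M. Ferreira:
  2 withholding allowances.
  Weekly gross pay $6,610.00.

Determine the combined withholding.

$1,129.27

Territorial Income Tax: taxable = $6,610.00 − 2×$110.00 = $6,390.00
  $295.76 + 16.39% × ($6,390.00 − $3,200.00) = $295.76 + 16.39% × $3,190.00 = $818.60
Social Insurance: 1% × $6,610.00 = $66.10
Workforce Levy: 2% × $6,610.00 = $132.20
Health Levy: 1.7% × $6,610.00 = $112.37
Total: $818.60 + $66.10 + $132.20 + $112.37 = $1,129.27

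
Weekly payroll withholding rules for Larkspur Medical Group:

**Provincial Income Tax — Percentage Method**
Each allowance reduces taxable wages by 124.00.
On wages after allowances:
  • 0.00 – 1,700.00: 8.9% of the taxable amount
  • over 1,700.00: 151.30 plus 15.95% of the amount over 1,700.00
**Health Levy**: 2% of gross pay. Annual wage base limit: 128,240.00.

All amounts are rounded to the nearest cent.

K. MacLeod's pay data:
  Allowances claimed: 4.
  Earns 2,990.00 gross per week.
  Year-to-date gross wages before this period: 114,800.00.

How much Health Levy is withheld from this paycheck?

Health Levy: 2% × 2,990.00 = 59.80

59.80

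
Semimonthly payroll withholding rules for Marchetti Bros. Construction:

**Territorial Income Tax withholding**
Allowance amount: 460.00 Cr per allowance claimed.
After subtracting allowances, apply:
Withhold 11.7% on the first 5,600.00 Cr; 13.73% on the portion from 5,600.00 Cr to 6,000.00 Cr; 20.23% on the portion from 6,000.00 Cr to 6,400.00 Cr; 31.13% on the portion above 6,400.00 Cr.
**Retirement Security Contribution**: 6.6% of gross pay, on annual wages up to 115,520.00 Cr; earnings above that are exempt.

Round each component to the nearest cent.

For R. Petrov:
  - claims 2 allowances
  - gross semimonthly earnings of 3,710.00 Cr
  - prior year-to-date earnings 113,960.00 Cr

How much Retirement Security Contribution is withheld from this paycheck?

Retirement Security Contribution: cap 115,520.00 Cr − YTD 113,960.00 Cr = 1,560.00 Cr subject; 6.6% × 1,560.00 Cr = 102.96 Cr

102.96 Cr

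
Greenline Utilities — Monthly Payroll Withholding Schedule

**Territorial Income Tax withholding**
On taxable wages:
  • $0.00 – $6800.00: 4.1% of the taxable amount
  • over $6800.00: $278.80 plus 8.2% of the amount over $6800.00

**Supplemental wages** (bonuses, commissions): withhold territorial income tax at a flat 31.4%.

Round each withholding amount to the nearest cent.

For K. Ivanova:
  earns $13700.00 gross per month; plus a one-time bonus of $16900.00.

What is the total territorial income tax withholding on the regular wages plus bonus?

Territorial Income Tax: taxable = $13700.00
  $278.80 + 8.2% × ($13700.00 − $6800.00) = $278.80 + 8.2% × $6900.00 = $844.60
Supplemental (31.4% flat on bonus): 31.4% × $16900.00 = $5306.60
Total territorial income tax: $844.60 + $5306.60 = $6151.20

$6151.20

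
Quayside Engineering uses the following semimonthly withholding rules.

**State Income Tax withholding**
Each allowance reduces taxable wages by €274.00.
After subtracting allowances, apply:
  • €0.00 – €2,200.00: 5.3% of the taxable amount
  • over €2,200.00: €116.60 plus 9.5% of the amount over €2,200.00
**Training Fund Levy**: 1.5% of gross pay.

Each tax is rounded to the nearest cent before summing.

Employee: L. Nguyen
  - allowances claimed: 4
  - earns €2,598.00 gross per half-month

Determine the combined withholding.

€118.58

State Income Tax: taxable = €2,598.00 − 4×€274.00 = €1,502.00
  5.3% × €1,502.00 = €79.61
Training Fund Levy: 1.5% × €2,598.00 = €38.97
Total: €79.61 + €38.97 = €118.58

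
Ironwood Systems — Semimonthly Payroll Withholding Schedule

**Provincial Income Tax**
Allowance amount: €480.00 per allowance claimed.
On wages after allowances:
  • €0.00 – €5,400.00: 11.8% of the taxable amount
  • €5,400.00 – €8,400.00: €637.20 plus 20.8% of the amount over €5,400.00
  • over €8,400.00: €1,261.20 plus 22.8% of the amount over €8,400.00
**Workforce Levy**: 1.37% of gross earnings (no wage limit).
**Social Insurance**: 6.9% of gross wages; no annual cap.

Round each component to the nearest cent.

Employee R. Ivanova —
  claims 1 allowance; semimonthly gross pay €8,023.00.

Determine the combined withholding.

Provincial Income Tax: taxable = €8,023.00 − 1×€480.00 = €7,543.00
  €637.20 + 20.8% × (€7,543.00 − €5,400.00) = €637.20 + 20.8% × €2,143.00 = €1,082.94
Workforce Levy: 1.37% × €8,023.00 = €109.92
Social Insurance: 6.9% × €8,023.00 = €553.59
Total: €1,082.94 + €109.92 + €553.59 = €1,746.45

€1,746.45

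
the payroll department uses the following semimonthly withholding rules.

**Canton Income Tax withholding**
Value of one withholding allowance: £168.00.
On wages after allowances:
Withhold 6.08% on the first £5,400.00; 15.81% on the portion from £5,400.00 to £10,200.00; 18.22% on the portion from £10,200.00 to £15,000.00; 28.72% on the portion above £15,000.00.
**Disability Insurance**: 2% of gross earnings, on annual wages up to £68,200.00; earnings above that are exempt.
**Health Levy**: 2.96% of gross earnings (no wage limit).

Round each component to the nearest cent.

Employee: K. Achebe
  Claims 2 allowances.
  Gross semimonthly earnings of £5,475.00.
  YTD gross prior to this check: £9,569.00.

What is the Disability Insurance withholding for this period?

Disability Insurance: 2% × £5,475.00 = £109.50

£109.50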